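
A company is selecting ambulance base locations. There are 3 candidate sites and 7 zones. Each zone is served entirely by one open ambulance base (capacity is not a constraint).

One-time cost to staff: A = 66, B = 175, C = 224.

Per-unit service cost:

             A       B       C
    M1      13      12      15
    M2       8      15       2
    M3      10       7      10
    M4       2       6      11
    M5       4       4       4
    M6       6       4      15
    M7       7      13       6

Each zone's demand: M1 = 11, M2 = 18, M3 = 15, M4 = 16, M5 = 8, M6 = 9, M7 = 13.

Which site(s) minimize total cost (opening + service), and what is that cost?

For any fixed open set, each zone goes to its cheapest open site; total = fixed + service.
{A}: M1→A 13·11=143, M2→A 8·18=144, M3→A 10·15=150, M4→A 2·16=32, M5→A 4·8=32, M6→A 6·9=54, M7→A 7·13=91. Service 646; fixed 66; total 712.
{A, B}: service 572 + fixed 241 = 813
{A, C}: service 525 + fixed 290 = 815
{A, B, C}: M1→B 12·11=132, M2→C 2·18=36, M3→B 7·15=105, M4→A 2·16=32, M5→A 4·8=32, M6→B 4·9=36, M7→C 6·13=78. Service 451; fixed 465; total 916.
(All 7 nonempty subsets were checked; A only is lowest.)

Open A only; minimum total cost 712.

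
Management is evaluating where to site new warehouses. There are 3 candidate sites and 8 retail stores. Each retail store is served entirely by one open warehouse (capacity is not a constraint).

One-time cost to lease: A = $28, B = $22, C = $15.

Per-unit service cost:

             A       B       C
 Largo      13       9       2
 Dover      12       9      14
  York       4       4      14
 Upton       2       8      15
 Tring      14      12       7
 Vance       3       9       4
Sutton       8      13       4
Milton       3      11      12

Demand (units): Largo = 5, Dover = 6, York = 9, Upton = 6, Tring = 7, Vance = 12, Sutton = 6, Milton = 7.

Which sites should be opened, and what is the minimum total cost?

For any fixed open set, each retail store goes to its cheapest open site; total = fixed + service.
{A, C}: Largo→C 2·5=10, Dover→A 12·6=72, York→A 4·9=36, Upton→A 2·6=12, Tring→C 7·7=49, Vance→A 3·12=36, Sutton→C 4·6=24, Milton→A 3·7=21. Service 260; fixed 43; total 303.
{A, B, C}: service 242 + fixed 65 = 307
{B, C}: service 346 + fixed 37 = 383
{C}: service 515 + fixed 15 = 530
(All 7 nonempty subsets were checked; A and C is lowest.)

Open A and C; minimum total cost 303.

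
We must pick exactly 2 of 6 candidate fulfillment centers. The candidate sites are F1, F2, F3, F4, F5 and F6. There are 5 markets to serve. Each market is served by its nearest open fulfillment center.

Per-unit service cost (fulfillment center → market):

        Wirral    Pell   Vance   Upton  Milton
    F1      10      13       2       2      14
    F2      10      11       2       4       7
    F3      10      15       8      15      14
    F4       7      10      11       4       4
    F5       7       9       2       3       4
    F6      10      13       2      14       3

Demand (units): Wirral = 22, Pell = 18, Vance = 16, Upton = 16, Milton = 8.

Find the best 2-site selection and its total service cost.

With exactly 2 open, each market uses its cheapest among the chosen.
{F1, F5}: Wirral→F5 7·22=154, Pell→F5 9·18=162, Vance→F1 2·16=32, Upton→F1 2·16=32, Milton→F5 4·8=32. Service cost 412.
{F5, F6}: service cost 420
{F2, F5}: service cost 428
Among all 15 size-2 choices, {F1, F5} is lowest.

Choose F1 and F5; total service cost 412.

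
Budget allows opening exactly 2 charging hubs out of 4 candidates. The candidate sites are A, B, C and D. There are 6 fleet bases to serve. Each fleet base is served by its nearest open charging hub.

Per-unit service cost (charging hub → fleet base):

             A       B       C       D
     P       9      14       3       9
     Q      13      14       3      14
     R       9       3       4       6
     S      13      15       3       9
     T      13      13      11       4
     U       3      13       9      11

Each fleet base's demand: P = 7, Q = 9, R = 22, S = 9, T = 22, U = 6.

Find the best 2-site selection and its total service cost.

Choose C and D; total service cost 305.

With exactly 2 open, each fleet base uses its cheapest among the chosen.
{C, D}: P→C 3·7=21, Q→C 3·9=27, R→C 4·22=88, S→C 3·9=27, T→D 4·22=88, U→C 9·6=54. Service cost 305.
{A, C}: service cost 423
{B, C}: service cost 437
Among all 6 size-2 choices, {C, D} is lowest.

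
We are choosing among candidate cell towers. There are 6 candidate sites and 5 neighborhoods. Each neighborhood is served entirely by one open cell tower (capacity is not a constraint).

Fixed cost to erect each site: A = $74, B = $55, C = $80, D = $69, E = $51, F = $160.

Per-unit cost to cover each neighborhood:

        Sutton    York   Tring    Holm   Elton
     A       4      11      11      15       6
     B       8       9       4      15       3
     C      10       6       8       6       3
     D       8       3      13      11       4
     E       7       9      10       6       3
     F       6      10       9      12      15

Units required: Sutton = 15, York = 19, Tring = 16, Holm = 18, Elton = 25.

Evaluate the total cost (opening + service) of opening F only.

Each neighborhood is assigned to its cheapest site among the open ones.
{F}: Sutton→F 6·15=90, York→F 10·19=190, Tring→F 9·16=144, Holm→F 12·18=216, Elton→F 15·25=375. Service 1015; fixed 160; total 1175.

Total cost: 1175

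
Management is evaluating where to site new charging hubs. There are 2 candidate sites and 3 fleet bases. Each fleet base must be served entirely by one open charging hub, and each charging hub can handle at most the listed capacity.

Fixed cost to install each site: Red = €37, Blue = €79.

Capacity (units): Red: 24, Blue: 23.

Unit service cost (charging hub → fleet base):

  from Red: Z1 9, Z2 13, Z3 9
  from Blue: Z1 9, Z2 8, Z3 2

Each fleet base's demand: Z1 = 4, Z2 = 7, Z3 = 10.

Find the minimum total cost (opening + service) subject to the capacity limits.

Minimum total cost: 191

Open {Blue}: Z1→Blue 9·4=36, Z2→Blue 8·7=56, Z3→Blue 2·10=20.
Loads: Blue carries 21/23. Service 112; fixed 79; total 191.
Next best feasible plan costs 228.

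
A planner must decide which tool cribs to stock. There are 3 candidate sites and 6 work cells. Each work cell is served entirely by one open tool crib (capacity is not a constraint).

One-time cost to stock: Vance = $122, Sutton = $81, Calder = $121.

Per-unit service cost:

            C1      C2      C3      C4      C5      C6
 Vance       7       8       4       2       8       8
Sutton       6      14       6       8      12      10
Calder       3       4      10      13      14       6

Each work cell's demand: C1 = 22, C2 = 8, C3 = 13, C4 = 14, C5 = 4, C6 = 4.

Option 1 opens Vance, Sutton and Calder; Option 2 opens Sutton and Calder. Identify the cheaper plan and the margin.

Option 1: {Vance, Sutton, Calder}: C1→Calder 3·22=66, C2→Calder 4·8=32, C3→Vance 4·13=52, C4→Vance 2·14=28, C5→Vance 8·4=32, C6→Calder 6·4=24. Service 234; fixed 324; total 558.
Option 2: {Sutton, Calder}: C1→Calder 3·22=66, C2→Calder 4·8=32, C3→Sutton 6·13=78, C4→Sutton 8·14=112, C5→Sutton 12·4=48, C6→Calder 6·4=24. Service 360; fixed 202; total 562.
Difference: |558 − 562| = 4.

Option 1 is cheaper by 4.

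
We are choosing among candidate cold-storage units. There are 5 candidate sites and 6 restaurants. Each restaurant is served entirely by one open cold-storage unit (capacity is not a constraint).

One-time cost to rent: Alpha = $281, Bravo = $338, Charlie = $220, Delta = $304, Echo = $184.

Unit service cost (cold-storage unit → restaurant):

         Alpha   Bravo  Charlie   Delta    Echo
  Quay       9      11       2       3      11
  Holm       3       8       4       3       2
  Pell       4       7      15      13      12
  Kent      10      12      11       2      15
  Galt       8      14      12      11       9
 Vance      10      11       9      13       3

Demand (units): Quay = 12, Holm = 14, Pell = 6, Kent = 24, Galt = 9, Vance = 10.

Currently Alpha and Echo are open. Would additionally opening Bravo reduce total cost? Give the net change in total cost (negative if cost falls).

No — net change +338 (cost rises by 338).

Current service cost with {Alpha, Echo}: 502.
Adding Bravo: each restaurant re-picks its cheapest; new service cost 502, saving 0.
Extra fixed cost: 338. Net change = 338 − 0 = 338.
(Totals: 967 → 1305.)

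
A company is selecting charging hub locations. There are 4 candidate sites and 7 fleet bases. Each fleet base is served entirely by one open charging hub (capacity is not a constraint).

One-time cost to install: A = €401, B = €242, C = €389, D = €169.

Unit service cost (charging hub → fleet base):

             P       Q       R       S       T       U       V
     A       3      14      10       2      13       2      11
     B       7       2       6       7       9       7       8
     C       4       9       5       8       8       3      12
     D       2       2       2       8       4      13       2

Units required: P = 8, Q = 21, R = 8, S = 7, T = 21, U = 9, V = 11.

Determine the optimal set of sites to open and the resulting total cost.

For any fixed open set, each fleet base goes to its cheapest open site; total = fixed + service.
{D}: P→D 2·8=16, Q→D 2·21=42, R→D 2·8=16, S→D 8·7=56, T→D 4·21=84, U→D 13·9=117, V→D 2·11=22. Service 353; fixed 169; total 522.
{B, D}: service 292 + fixed 411 = 703
{B}: P→B 7·8=56, Q→B 2·21=42, R→B 6·8=48, S→B 7·7=49, T→B 9·21=189, U→B 7·9=63, V→B 8·11=88. Service 535; fixed 242; total 777.
{A, B, C, D}: service 212 + fixed 1201 = 1413
No other subset beats 522.

Open D only; minimum total cost 522.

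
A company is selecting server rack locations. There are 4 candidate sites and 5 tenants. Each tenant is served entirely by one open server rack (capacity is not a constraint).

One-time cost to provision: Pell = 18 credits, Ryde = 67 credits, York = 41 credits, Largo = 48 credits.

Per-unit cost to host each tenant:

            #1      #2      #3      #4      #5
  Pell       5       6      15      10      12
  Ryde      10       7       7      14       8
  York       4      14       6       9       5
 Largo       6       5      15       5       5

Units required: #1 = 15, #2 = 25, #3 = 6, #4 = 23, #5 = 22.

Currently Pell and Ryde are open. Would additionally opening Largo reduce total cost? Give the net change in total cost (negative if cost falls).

Current service cost with {Pell, Ryde}: 673.
Adding Largo: each tenant re-picks its cheapest; new service cost 467, saving 206.
Extra fixed cost: 48. Net change = 48 − 206 = -158.
(Totals: 758 → 600.)

Yes — net change −158 (cost falls by 158).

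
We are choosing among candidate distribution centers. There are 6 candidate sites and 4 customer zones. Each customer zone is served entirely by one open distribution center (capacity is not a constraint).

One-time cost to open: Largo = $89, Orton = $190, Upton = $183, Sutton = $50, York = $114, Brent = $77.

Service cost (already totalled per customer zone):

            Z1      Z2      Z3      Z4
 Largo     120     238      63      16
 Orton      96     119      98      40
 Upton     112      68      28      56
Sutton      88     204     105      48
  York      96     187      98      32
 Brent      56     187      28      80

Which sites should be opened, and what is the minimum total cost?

For any fixed open set, each customer zone goes to its cheapest open site; total = fixed + service.
{Brent}: Z1→Brent 56, Z2→Brent 187, Z3→Brent 28, Z4→Brent 80. Service 351; fixed 77; total 428.
{Sutton, Brent}: Z1→Brent 56, Z2→Brent 187, Z3→Brent 28, Z4→Sutton 48. Service 319; fixed 127; total 446.
{Upton}: Z1→Upton 112, Z2→Upton 68, Z3→Upton 28, Z4→Upton 56. Service 264; fixed 183; total 447.
{Largo, Orton, Upton, Sutton, York, Brent}: service 168 + fixed 703 = 871
No other subset beats 428.

Open Brent only; minimum total cost 428.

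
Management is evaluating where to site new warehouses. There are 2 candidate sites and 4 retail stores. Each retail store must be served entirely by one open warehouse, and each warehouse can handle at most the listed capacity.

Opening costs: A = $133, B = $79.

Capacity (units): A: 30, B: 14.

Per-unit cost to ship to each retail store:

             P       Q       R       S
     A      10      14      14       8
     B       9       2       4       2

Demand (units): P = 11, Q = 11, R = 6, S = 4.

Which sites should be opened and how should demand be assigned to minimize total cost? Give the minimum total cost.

Open {A, B}: P→A 10·11=110, Q→B 2·11=22, R→A 14·6=84, S→A 8·4=32.
Loads: A carries 21/30, B carries 11/14. Service 248; fixed 212; total 460.
Next best feasible plan costs 508.

Minimum total cost: 460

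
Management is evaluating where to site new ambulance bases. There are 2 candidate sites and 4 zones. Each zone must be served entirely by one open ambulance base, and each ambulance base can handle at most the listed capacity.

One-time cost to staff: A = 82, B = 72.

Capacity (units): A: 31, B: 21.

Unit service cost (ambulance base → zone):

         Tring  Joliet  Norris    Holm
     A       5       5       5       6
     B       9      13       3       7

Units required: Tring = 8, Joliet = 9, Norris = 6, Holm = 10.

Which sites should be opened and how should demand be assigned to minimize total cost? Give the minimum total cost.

Open {A, B}: Tring→A 5·8=40, Joliet→A 5·9=45, Norris→B 3·6=18, Holm→A 6·10=60.
Loads: A carries 27/31, B carries 6/21. Service 163; fixed 154; total 317.
Next best feasible plan costs 327.

Minimum total cost: 317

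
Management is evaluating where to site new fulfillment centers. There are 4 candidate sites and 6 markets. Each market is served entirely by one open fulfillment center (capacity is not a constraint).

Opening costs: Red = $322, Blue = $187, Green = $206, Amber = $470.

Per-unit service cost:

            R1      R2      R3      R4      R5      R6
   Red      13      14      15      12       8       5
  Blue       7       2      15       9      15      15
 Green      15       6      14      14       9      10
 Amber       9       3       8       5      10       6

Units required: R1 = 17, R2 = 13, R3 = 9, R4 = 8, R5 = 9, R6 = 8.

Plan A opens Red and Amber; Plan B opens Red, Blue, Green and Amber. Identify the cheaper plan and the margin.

Plan A: {Red, Amber}: R1→Amber 9·17=153, R2→Amber 3·13=39, R3→Amber 8·9=72, R4→Amber 5·8=40, R5→Red 8·9=72, R6→Red 5·8=40. Service 416; fixed 792; total 1208.
Plan B: {Red, Blue, Green, Amber}: R1→Blue 7·17=119, R2→Blue 2·13=26, R3→Amber 8·9=72, R4→Amber 5·8=40, R5→Red 8·9=72, R6→Red 5·8=40. Service 369; fixed 1185; total 1554.
Difference: |1208 − 1554| = 346.

Plan A is cheaper by 346.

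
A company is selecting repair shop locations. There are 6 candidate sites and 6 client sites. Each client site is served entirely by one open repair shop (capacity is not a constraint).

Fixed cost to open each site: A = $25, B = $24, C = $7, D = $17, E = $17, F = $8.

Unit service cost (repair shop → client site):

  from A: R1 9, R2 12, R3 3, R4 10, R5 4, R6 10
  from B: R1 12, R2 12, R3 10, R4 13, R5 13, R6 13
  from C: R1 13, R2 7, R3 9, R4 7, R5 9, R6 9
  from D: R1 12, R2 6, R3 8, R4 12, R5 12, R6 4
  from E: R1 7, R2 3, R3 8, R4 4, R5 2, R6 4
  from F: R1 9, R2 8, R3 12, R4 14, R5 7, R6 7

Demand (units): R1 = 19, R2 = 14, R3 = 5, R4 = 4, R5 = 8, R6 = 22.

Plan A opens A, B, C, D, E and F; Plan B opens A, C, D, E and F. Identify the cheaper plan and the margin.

Plan A: {A, B, C, D, E, F}: R1→E 7·19=133, R2→E 3·14=42, R3→A 3·5=15, R4→E 4·4=16, R5→E 2·8=16, R6→D 4·22=88. Service 310; fixed 98; total 408.
Plan B: {A, C, D, E, F}: R1→E 7·19=133, R2→E 3·14=42, R3→A 3·5=15, R4→E 4·4=16, R5→E 2·8=16, R6→D 4·22=88. Service 310; fixed 74; total 384.
Difference: |408 − 384| = 24.

Plan B is cheaper by 24.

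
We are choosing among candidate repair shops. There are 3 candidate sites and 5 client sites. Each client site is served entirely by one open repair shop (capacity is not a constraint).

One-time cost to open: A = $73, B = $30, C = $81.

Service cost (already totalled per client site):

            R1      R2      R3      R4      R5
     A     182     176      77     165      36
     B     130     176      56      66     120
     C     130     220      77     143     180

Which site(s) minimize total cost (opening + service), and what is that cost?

For any fixed open set, each client site goes to its cheapest open site; total = fixed + service.
{A, B}: R1→B 130, R2→A 176, R3→B 56, R4→B 66, R5→A 36. Service 464; fixed 103; total 567.
{B}: service 548 + fixed 30 = 578
{A, B, C}: R1→B 130, R2→A 176, R3→B 56, R4→B 66, R5→A 36. Service 464; fixed 184; total 648.
No other subset beats 567.

Open A and B; minimum total cost 567.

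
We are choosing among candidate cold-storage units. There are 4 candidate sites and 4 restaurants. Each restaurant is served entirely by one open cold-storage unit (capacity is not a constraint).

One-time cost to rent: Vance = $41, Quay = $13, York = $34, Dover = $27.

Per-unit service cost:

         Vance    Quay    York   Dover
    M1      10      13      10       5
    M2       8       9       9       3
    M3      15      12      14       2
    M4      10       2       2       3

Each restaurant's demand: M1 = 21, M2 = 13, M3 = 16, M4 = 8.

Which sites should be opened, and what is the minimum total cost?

Open Dover only; minimum total cost 227.

For any fixed open set, each restaurant goes to its cheapest open site; total = fixed + service.
{Dover}: M1→Dover 5·21=105, M2→Dover 3·13=39, M3→Dover 2·16=32, M4→Dover 3·8=24. Service 200; fixed 27; total 227.
{Quay, Dover}: M1→Dover 5·21=105, M2→Dover 3·13=39, M3→Dover 2·16=32, M4→Quay 2·8=16. Service 192; fixed 40; total 232.
{York, Dover}: service 192 + fixed 61 = 253
{Vance, Quay, York, Dover}: M1→Dover 5·21=105, M2→Dover 3·13=39, M3→Dover 2·16=32, M4→Quay 2·8=16. Service 192; fixed 115; total 307.
No other subset beats 227.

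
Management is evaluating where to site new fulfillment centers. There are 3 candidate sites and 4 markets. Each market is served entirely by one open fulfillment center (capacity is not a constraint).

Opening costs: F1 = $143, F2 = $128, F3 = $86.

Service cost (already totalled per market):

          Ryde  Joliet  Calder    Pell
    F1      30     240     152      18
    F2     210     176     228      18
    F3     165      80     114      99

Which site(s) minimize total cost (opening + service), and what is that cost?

For any fixed open set, each market goes to its cheapest open site; total = fixed + service.
{F1, F3}: Ryde→F1 30, Joliet→F3 80, Calder→F3 114, Pell→F1 18. Service 242; fixed 229; total 471.
{F3}: service 458 + fixed 86 = 544
{F1}: Ryde→F1 30, Joliet→F1 240, Calder→F1 152, Pell→F1 18. Service 440; fixed 143; total 583.
{F1, F2, F3}: Ryde→F1 30, Joliet→F3 80, Calder→F3 114, Pell→F1 18. Service 242; fixed 357; total 599.
No other subset beats 471.

Open F1 and F3; minimum total cost 471.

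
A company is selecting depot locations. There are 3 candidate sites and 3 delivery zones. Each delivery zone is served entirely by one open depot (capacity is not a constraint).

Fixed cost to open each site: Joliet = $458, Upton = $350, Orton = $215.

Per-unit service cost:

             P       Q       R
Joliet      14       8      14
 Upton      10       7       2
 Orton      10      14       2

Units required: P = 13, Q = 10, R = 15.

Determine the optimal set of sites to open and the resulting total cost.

For any fixed open set, each delivery zone goes to its cheapest open site; total = fixed + service.
{Orton}: P→Orton 10·13=130, Q→Orton 14·10=140, R→Orton 2·15=30. Service 300; fixed 215; total 515.
{Upton}: P→Upton 10·13=130, Q→Upton 7·10=70, R→Upton 2·15=30. Service 230; fixed 350; total 580.
{Upton, Orton}: P→Upton 10·13=130, Q→Upton 7·10=70, R→Upton 2·15=30. Service 230; fixed 565; total 795.
{Joliet, Upton, Orton}: P→Upton 10·13=130, Q→Upton 7·10=70, R→Upton 2·15=30. Service 230; fixed 1023; total 1253.
(All 7 nonempty subsets were checked; Orton only is lowest.)

Open Orton only; minimum total cost 515.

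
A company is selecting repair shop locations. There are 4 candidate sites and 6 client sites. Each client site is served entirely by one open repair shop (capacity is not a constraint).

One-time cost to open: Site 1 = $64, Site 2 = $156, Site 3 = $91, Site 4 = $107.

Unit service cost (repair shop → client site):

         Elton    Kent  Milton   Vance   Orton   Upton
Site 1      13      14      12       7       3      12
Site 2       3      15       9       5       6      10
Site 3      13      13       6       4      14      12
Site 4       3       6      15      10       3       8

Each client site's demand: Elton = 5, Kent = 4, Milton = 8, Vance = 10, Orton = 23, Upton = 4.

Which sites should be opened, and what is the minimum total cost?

For any fixed open set, each client site goes to its cheapest open site; total = fixed + service.
{Site 3, Site 4}: Elton→Site 4 3·5=15, Kent→Site 4 6·4=24, Milton→Site 3 6·8=48, Vance→Site 3 4·10=40, Orton→Site 4 3·23=69, Upton→Site 4 8·4=32. Service 228; fixed 198; total 426.
{Site 4}: service 360 + fixed 107 = 467
{Site 1}: service 404 + fixed 64 = 468
{Site 1, Site 2, Site 3, Site 4}: service 228 + fixed 418 = 646
No other subset beats 426.

Open Site 3 and Site 4; minimum total cost 426.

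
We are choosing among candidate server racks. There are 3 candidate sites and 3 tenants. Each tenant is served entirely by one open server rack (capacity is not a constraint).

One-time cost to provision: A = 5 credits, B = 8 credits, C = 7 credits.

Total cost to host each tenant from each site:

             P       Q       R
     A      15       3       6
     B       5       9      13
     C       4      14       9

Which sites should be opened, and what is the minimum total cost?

For any fixed open set, each tenant goes to its cheapest open site; total = fixed + service.
{A, C}: P→C 4, Q→A 3, R→A 6. Service 13; fixed 12; total 25.
{A, B}: service 14 + fixed 13 = 27
{A}: P→A 15, Q→A 3, R→A 6. Service 24; fixed 5; total 29.
{A, B, C}: service 13 + fixed 20 = 33
No other subset beats 25.

Open A and C; minimum total cost 25.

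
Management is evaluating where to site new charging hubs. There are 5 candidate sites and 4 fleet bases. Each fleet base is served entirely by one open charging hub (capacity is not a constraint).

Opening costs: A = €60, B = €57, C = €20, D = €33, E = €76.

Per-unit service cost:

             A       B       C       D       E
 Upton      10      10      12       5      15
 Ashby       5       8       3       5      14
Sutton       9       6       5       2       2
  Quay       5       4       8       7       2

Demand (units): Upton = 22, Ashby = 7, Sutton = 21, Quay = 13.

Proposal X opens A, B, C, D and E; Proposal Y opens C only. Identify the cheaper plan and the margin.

Proposal X: {A, B, C, D, E}: Upton→D 5·22=110, Ashby→C 3·7=21, Sutton→D 2·21=42, Quay→E 2·13=26. Service 199; fixed 246; total 445.
Proposal Y: {C}: Upton→C 12·22=264, Ashby→C 3·7=21, Sutton→C 5·21=105, Quay→C 8·13=104. Service 494; fixed 20; total 514.
Difference: |445 − 514| = 69.

Proposal X is cheaper by 69.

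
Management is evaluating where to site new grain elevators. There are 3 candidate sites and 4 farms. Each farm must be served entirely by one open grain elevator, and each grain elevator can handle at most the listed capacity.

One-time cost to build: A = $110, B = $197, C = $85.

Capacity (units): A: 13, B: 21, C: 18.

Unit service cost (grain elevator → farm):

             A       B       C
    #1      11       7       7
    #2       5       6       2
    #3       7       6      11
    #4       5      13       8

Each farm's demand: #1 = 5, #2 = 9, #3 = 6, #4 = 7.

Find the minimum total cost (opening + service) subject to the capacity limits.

Open {A, C}: #1→C 7·5=35, #2→C 2·9=18, #3→A 7·6=42, #4→A 5·7=35.
Loads: A carries 13/13, C carries 14/18. Service 130; fixed 195; total 325.
Next best feasible plan costs 366.

Minimum total cost: 325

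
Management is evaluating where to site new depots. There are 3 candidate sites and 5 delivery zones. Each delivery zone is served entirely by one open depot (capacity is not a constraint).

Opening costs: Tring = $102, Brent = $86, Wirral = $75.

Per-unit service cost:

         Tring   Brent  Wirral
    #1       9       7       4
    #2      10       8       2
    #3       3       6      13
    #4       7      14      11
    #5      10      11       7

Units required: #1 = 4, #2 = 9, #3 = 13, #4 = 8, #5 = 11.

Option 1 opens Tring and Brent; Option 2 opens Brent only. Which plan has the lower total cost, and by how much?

Option 1: {Tring, Brent}: #1→Brent 7·4=28, #2→Brent 8·9=72, #3→Tring 3·13=39, #4→Tring 7·8=56, #5→Tring 10·11=110. Service 305; fixed 188; total 493.
Option 2: {Brent}: #1→Brent 7·4=28, #2→Brent 8·9=72, #3→Brent 6·13=78, #4→Brent 14·8=112, #5→Brent 11·11=121. Service 411; fixed 86; total 497.
Difference: |493 − 497| = 4.

Option 1 is cheaper by 4.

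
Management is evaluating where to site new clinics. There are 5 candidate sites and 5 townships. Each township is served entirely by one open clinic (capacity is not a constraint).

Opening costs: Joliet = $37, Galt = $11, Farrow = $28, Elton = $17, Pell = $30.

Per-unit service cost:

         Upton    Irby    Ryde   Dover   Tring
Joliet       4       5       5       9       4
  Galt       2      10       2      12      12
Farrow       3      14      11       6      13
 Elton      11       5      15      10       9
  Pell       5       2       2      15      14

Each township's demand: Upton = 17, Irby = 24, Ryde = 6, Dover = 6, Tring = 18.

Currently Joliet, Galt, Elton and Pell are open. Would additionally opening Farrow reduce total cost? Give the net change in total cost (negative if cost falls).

No — net change +10 (cost rises by 10).

Current service cost with {Joliet, Galt, Elton, Pell}: 220.
Adding Farrow: each township re-picks its cheapest; new service cost 202, saving 18.
Extra fixed cost: 28. Net change = 28 − 18 = 10.
(Totals: 315 → 325.)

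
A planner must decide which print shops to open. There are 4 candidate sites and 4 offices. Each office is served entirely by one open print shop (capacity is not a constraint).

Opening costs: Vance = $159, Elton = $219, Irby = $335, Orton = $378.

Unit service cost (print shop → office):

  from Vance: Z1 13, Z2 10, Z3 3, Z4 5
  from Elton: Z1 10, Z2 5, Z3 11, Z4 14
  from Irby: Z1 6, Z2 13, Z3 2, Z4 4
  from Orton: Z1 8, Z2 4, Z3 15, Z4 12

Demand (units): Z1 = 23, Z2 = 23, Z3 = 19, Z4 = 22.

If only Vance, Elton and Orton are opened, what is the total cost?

Total cost: 1199

Each office is assigned to its cheapest site among the open ones.
{Vance, Elton, Orton}: Z1→Orton 8·23=184, Z2→Orton 4·23=92, Z3→Vance 3·19=57, Z4→Vance 5·22=110. Service 443; fixed 756; total 1199.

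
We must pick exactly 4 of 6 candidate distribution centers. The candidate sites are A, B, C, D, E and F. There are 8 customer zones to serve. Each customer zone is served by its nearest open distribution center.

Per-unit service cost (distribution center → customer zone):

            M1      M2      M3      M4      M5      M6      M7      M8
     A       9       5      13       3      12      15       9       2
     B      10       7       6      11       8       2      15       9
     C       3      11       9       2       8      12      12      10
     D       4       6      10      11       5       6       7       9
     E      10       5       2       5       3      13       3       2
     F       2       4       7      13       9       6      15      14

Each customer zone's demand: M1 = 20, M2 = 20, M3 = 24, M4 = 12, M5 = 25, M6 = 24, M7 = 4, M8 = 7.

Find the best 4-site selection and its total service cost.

Choose B, C, E and F; total service cost 341.

With exactly 4 open, each customer zone uses its cheapest among the chosen.
{B, C, E, F}: M1→F 2·20=40, M2→F 4·20=80, M3→E 2·24=48, M4→C 2·12=24, M5→E 3·25=75, M6→B 2·24=48, M7→E 3·4=12, M8→E 2·7=14. Service cost 341.
{A, B, E, F}: service cost 353
{B, D, E, F}: service cost 377
Among all 15 size-4 choices, {B, C, E, F} is lowest.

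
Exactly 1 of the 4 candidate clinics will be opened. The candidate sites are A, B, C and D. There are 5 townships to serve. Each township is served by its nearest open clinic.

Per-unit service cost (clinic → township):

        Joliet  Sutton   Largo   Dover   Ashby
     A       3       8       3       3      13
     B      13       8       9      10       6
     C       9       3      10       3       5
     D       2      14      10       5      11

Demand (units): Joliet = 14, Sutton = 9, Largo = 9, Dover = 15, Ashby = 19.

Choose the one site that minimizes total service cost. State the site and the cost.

With exactly 1 open, each township uses its cheapest among the chosen.
{C}: Joliet→C 9·14=126, Sutton→C 3·9=27, Largo→C 10·9=90, Dover→C 3·15=45, Ashby→C 5·19=95. Service cost 383.
{A}: service cost 433
{D}: service cost 528
Among all 4 size-1 choices, {C} is lowest.

Choose C only; total service cost 383.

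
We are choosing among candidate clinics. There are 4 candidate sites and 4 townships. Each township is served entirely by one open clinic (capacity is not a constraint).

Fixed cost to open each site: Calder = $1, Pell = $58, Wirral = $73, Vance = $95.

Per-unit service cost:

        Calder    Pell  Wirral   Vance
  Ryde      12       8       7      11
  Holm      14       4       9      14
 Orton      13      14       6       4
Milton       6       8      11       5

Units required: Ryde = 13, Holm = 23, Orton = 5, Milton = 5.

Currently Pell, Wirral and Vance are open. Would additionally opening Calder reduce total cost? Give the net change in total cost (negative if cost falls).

Current service cost with {Pell, Wirral, Vance}: 228.
Adding Calder: each township re-picks its cheapest; new service cost 228, saving 0.
Extra fixed cost: 1. Net change = 1 − 0 = 1.
(Totals: 454 → 455.)

No — net change +1 (cost rises by 1).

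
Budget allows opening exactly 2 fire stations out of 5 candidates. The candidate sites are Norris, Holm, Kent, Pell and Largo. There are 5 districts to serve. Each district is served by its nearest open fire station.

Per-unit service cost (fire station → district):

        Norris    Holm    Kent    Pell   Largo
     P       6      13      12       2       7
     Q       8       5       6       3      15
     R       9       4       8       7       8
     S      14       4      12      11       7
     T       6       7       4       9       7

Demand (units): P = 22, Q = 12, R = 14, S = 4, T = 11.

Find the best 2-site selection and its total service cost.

With exactly 2 open, each district uses its cheapest among the chosen.
{Holm, Pell}: P→Pell 2·22=44, Q→Pell 3·12=36, R→Holm 4·14=56, S→Holm 4·4=16, T→Holm 7·11=77. Service cost 229.
{Kent, Pell}: service cost 266
{Pell, Largo}: service cost 283
Among all 10 size-2 choices, {Holm, Pell} is lowest.

Choose Holm and Pell; total service cost 229.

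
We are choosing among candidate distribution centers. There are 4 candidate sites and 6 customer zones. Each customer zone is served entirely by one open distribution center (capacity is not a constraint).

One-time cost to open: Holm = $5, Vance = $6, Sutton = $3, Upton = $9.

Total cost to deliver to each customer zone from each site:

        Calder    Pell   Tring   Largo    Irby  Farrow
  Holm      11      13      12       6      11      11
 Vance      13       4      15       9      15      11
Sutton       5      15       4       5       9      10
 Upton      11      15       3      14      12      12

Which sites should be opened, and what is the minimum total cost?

Open Vance and Sutton; minimum total cost 46.

For any fixed open set, each customer zone goes to its cheapest open site; total = fixed + service.
{Vance, Sutton}: Calder→Sutton 5, Pell→Vance 4, Tring→Sutton 4, Largo→Sutton 5, Irby→Sutton 9, Farrow→Sutton 10. Service 37; fixed 9; total 46.
{Holm, Vance, Sutton}: service 37 + fixed 14 = 51
{Sutton}: service 48 + fixed 3 = 51
{Holm, Vance, Sutton, Upton}: Calder→Sutton 5, Pell→Vance 4, Tring→Upton 3, Largo→Sutton 5, Irby→Sutton 9, Farrow→Sutton 10. Service 36; fixed 23; total 59.
No other subset beats 46.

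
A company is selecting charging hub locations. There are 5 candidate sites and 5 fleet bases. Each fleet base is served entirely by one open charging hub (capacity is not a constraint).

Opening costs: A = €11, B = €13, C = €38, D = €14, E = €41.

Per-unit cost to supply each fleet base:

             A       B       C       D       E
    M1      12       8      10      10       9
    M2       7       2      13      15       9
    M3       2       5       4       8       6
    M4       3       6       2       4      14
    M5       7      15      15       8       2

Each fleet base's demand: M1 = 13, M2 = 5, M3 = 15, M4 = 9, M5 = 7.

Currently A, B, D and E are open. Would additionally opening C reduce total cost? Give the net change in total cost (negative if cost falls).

Current service cost with {A, B, D, E}: 185.
Adding C: each fleet base re-picks its cheapest; new service cost 176, saving 9.
Extra fixed cost: 38. Net change = 38 − 9 = 29.
(Totals: 264 → 293.)

No — net change +29 (cost rises by 29).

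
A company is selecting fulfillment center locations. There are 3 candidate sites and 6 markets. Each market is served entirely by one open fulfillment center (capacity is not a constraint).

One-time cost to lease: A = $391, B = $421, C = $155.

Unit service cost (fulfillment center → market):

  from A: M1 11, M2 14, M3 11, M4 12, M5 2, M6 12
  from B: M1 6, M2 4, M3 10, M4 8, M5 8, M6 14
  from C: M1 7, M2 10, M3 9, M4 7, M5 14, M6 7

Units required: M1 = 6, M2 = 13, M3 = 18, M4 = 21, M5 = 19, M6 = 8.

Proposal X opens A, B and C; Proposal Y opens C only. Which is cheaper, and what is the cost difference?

Proposal Y is cheaper by 500.

Proposal X: {A, B, C}: M1→B 6·6=36, M2→B 4·13=52, M3→C 9·18=162, M4→C 7·21=147, M5→A 2·19=38, M6→C 7·8=56. Service 491; fixed 967; total 1458.
Proposal Y: {C}: M1→C 7·6=42, M2→C 10·13=130, M3→C 9·18=162, M4→C 7·21=147, M5→C 14·19=266, M6→C 7·8=56. Service 803; fixed 155; total 958.
Difference: |1458 − 958| = 500.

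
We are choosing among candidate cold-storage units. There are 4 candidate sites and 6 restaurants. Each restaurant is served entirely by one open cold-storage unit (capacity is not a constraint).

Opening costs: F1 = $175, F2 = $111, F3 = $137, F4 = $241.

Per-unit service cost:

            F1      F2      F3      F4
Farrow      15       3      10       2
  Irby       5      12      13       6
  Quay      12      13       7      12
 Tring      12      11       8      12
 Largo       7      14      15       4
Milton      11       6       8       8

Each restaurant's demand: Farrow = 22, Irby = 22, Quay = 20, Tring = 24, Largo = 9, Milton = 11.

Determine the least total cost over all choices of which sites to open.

Minimum total cost: 1010

For any fixed open set, each restaurant goes to its cheapest open site; total = fixed + service.
{F3, F4}: Farrow→F4 2·22=44, Irby→F4 6·22=132, Quay→F3 7·20=140, Tring→F3 8·24=192, Largo→F4 4·9=36, Milton→F3 8·11=88. Service 632; fixed 378; total 1010.
{F1, F2, F3}: Farrow→F2 3·22=66, Irby→F1 5·22=110, Quay→F3 7·20=140, Tring→F3 8·24=192, Largo→F1 7·9=63, Milton→F2 6·11=66. Service 637; fixed 423; total 1060.
{F4}: service 828 + fixed 241 = 1069
{F1, F2, F3, F4}: Farrow→F4 2·22=44, Irby→F1 5·22=110, Quay→F3 7·20=140, Tring→F3 8·24=192, Largo→F4 4·9=36, Milton→F2 6·11=66. Service 588; fixed 664; total 1252.
No other subset beats 1010.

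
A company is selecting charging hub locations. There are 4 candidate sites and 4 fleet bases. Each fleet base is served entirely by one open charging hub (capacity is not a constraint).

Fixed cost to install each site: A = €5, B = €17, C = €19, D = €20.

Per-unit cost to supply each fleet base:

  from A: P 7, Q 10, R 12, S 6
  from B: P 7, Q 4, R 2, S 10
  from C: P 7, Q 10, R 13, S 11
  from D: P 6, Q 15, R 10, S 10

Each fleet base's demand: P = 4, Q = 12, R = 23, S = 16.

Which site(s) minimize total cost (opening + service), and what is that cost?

For any fixed open set, each fleet base goes to its cheapest open site; total = fixed + service.
{A, B}: P→A 7·4=28, Q→B 4·12=48, R→B 2·23=46, S→A 6·16=96. Service 218; fixed 22; total 240.
{A, B, D}: P→D 6·4=24, Q→B 4·12=48, R→B 2·23=46, S→A 6·16=96. Service 214; fixed 42; total 256.
{A, B, C}: service 218 + fixed 41 = 259
{A, B, C, D}: P→D 6·4=24, Q→B 4·12=48, R→B 2·23=46, S→A 6·16=96. Service 214; fixed 61; total 275.
No other subset beats 240.

Open A and B; minimum total cost 240.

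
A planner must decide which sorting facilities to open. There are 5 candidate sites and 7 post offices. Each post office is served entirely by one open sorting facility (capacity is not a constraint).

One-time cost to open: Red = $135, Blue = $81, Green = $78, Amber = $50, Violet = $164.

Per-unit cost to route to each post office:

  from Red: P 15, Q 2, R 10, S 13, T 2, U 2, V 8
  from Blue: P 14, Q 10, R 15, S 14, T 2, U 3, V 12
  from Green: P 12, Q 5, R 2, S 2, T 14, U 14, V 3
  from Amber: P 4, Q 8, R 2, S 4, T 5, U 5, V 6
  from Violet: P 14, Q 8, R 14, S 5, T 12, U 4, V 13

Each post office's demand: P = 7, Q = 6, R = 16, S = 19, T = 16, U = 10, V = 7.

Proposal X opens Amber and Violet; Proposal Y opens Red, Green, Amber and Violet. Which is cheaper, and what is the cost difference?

Proposal X is cheaper by 50.

Proposal X: {Amber, Violet}: P→Amber 4·7=28, Q→Amber 8·6=48, R→Amber 2·16=32, S→Amber 4·19=76, T→Amber 5·16=80, U→Violet 4·10=40, V→Amber 6·7=42. Service 346; fixed 214; total 560.
Proposal Y: {Red, Green, Amber, Violet}: P→Amber 4·7=28, Q→Red 2·6=12, R→Green 2·16=32, S→Green 2·19=38, T→Red 2·16=32, U→Red 2·10=20, V→Green 3·7=21. Service 183; fixed 427; total 610.
Difference: |560 − 610| = 50.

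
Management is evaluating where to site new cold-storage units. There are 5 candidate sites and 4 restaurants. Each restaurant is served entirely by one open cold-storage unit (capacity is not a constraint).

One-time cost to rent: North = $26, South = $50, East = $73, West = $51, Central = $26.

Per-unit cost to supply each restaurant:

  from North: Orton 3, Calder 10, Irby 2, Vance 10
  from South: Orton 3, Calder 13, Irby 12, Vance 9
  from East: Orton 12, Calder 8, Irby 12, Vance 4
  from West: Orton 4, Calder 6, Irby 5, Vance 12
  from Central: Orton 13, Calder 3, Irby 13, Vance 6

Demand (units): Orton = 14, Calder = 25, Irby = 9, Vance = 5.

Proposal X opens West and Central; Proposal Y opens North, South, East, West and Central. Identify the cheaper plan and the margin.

Proposal X: {West, Central}: Orton→West 4·14=56, Calder→Central 3·25=75, Irby→West 5·9=45, Vance→Central 6·5=30. Service 206; fixed 77; total 283.
Proposal Y: {North, South, East, West, Central}: Orton→North 3·14=42, Calder→Central 3·25=75, Irby→North 2·9=18, Vance→East 4·5=20. Service 155; fixed 226; total 381.
Difference: |283 − 381| = 98.

Proposal X is cheaper by 98.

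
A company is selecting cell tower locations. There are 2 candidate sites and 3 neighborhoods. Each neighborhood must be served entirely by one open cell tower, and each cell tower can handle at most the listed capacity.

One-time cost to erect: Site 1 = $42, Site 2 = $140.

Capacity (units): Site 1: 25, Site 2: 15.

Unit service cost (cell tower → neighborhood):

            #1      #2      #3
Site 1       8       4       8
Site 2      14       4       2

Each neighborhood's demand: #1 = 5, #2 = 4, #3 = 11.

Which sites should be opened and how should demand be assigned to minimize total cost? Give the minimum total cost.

Open {Site 1}: #1→Site 1 8·5=40, #2→Site 1 4·4=16, #3→Site 1 8·11=88.
Loads: Site 1 carries 20/25. Service 144; fixed 42; total 186.
Next best feasible plan costs 260.

Minimum total cost: 186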